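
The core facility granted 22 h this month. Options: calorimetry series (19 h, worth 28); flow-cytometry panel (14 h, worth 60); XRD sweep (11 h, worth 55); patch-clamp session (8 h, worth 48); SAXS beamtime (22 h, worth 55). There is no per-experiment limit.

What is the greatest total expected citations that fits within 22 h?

110

Density check — patch-clamp session 6.00, XRD sweep 5.00, flow-cytometry panel 4.29 are the best per h.
The ratio heuristic lands on 2×patch-clamp session (96) but leaves 6 h idle.
Replace 2×patch-clamp session with 2×XRD sweep: the trade gains 14 net, giving 110 at 22 h.
No other feasible combination exceeds 110.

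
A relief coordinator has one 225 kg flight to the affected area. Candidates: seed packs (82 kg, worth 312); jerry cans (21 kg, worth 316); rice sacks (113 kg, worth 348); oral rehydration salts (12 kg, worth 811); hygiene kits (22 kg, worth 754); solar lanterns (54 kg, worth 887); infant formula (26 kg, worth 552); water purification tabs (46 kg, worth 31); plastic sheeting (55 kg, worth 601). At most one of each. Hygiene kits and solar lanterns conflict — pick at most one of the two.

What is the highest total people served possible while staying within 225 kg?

Density check — oral rehydration salts 67.58, hygiene kits 34.27, infant formula 21.23, solar lanterns 16.43 are the best per kg.
Best packing: seed packs + jerry cans + oral rehydration salts + hygiene kits + infant formula + plastic sheeting — 218 kg, 3346 total.
The closest alternative, jerry cans + oral rehydration salts + solar lanterns + infant formula + water purification tabs + plastic sheeting, reaches only 3198.

3346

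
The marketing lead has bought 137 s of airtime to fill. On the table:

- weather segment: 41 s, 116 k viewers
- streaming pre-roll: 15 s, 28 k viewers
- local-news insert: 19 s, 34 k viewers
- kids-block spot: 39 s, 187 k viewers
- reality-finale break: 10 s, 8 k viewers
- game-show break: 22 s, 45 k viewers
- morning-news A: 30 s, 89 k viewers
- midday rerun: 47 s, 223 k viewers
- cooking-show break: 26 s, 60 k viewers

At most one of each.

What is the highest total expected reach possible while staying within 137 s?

534

Density check — kids-block spot 4.79, midday rerun 4.74, morning-news A 2.97 are the best per s.
A density-first pass picks streaming pre-roll + kids-block spot + morning-news A + midday rerun — 527 at 131 s.
The 45 s tied up in streaming pre-roll and morning-news A is better spent on weather segment + reality-finale break — total rises to 534 (137 s).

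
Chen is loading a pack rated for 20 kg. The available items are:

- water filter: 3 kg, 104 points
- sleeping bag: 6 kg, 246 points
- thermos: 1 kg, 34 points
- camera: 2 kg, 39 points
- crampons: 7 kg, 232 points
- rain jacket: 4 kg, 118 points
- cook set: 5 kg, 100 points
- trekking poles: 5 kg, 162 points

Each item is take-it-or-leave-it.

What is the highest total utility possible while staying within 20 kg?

700

Density check — sleeping bag 41.00, water filter 34.67, thermos 34.00 are the best per kg.
Filling by ratio: water filter + sleeping bag + thermos + camera + crampons for 655, with 1 kg left unused.
Replace thermos and camera with rain jacket: the trade gains 45 net, giving 700 at 20 kg.
The closest alternative, sleeping bag + camera + crampons + trekking poles, reaches only 679.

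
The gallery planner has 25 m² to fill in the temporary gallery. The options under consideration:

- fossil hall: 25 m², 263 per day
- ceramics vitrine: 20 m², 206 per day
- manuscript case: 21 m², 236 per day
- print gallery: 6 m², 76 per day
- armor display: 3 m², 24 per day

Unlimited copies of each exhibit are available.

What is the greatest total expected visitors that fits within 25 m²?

Density check — print gallery 12.67, manuscript case 11.24, fossil hall 10.52 are the best per m².
Best packing: 4×print gallery — 24 m², 304 total.
That's the maximum — no swap from here does better than 304.

304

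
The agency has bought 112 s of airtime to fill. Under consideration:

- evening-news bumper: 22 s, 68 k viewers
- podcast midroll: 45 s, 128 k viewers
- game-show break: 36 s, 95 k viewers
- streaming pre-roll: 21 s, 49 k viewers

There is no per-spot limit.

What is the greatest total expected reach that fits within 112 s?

5×evening-news bumper uses 110 of the 112 s and totals 340.
Nothing else within 112 s beats 340.

340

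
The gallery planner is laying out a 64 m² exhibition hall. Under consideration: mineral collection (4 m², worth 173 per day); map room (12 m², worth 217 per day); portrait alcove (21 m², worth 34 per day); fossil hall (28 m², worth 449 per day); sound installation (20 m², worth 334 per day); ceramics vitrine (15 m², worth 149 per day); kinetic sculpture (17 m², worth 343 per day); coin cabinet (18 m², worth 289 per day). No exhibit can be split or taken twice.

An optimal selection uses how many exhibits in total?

4

The maximum expected visitors within 64 m² is 1182.
For example mineral collection + map room + fossil hall + kinetic sculpture achieves it, using 61 m².
Every optimal selection uses 4 exhibits.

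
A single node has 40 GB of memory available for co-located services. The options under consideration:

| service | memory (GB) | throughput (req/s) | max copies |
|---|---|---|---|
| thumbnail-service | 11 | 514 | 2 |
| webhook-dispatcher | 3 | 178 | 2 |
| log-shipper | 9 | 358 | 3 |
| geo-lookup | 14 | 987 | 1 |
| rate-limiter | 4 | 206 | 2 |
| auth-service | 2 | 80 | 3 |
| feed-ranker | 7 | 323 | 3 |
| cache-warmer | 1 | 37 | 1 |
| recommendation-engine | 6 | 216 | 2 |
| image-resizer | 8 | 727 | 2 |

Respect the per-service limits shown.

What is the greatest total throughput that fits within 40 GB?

The ratio ordering already packs tightly: 2×webhook-dispatcher + geo-lookup + rate-limiter + 2×image-resizer, 40 GB, 3003.

3003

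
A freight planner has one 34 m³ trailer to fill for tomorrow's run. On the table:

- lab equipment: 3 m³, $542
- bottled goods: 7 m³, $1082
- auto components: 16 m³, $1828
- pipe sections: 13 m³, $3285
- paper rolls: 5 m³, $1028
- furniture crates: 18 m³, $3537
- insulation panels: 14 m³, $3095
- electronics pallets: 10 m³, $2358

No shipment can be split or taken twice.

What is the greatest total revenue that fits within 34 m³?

Density check — pipe sections 252.69, electronics pallets 235.80, insulation panels 221.07, paper rolls 205.60 are the best per m³.
Filling by ratio: lab equipment + pipe sections + paper rolls + electronics pallets for 7213, with 3 m³ left unused.
Using the slack differently, bottled goods + pipe sections + insulation panels comes to 7462 at 34 m³.

7462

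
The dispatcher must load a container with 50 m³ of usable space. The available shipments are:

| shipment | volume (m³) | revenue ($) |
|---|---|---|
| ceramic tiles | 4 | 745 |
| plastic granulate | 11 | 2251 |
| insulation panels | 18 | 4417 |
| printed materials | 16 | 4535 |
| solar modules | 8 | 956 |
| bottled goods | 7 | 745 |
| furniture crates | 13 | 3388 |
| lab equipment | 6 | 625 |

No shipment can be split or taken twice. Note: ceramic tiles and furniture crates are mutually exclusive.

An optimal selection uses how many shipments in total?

3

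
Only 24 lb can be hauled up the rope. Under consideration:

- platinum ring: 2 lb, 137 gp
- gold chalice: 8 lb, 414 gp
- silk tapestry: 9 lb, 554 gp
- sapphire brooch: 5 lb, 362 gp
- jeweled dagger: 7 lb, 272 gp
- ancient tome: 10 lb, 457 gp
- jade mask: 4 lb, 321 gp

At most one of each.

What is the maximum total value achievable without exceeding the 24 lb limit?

1467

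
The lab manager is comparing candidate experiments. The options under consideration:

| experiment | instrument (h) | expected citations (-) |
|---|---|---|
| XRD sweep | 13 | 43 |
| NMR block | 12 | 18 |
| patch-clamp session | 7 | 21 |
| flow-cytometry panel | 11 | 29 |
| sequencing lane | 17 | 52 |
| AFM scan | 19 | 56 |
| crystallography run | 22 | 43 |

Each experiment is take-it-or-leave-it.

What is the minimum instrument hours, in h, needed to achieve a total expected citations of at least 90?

30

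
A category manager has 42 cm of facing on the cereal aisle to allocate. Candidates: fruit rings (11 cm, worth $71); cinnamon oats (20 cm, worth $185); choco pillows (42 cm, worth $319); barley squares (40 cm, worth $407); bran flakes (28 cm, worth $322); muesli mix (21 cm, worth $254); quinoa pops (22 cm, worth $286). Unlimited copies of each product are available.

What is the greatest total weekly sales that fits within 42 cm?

508

A density-first pass picks cinnamon oats + quinoa pops — 471 at 42 cm.
Dropping cinnamon oats and quinoa pops frees 42 cm; slotting in 2×muesli mix (42 cm) lifts the total to 508 at 42 cm.
No other feasible combination exceeds 508.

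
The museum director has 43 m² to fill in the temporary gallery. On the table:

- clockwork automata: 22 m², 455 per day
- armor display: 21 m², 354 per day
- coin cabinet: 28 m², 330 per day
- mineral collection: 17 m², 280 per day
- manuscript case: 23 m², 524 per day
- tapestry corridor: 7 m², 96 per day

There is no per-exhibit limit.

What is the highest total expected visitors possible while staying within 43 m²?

By expected visitors per m²: manuscript case 22.78, clockwork automata 20.68, armor display 16.86 lead.
Taking the top-ratio exhibits first gives mineral collection + manuscript case for 804 (40 m²).
The 40 m² tied up in mineral collection and manuscript case is better spent on clockwork automata + armor display — total rises to 809 (43 m²).
Every other selection either busts 43 m² or fails to beat 809.

809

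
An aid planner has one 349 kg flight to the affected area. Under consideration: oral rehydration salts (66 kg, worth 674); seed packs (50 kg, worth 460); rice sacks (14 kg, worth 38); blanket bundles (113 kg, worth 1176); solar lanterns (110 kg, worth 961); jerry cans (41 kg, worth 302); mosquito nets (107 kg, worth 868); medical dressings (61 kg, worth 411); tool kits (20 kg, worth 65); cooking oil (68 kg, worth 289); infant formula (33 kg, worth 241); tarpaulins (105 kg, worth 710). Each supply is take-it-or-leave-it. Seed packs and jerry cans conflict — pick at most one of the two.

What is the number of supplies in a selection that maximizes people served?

4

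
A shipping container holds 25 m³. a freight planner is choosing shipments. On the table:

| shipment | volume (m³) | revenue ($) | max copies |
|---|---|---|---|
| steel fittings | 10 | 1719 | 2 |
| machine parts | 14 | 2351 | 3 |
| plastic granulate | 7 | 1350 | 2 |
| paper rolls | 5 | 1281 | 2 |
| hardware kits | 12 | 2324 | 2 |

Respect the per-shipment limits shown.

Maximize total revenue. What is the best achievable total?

Taking the top-ratio shipments first gives 2×paper rolls + hardware kits for 4886 (22 m³).
Dropping hardware kits frees 12 m³; slotting in 2×plastic granulate (14 m³) lifts the total to 5262 at 24 m³.
The spare 1 m³ is too small for any remaining shipment, and no exchange beats 5262.

5262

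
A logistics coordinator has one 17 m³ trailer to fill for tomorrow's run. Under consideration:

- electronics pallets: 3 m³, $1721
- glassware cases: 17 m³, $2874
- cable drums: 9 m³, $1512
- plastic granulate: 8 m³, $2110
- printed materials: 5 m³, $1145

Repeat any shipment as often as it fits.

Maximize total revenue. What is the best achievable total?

Density check — electronics pallets 573.67, plastic granulate 263.75, printed materials 229.00 are the best per m³.
Taking 5×electronics pallets: 15 m³ used, 8605 in revenue.
Nothing else within 17 m³ beats 8605.

8605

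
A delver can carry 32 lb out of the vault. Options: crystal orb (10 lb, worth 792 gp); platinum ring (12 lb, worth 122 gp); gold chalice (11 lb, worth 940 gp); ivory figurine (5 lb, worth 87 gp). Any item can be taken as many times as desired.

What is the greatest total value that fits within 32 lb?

Crystal orb + 2×gold chalice uses 32 of the 32 lb and totals 2672.

2672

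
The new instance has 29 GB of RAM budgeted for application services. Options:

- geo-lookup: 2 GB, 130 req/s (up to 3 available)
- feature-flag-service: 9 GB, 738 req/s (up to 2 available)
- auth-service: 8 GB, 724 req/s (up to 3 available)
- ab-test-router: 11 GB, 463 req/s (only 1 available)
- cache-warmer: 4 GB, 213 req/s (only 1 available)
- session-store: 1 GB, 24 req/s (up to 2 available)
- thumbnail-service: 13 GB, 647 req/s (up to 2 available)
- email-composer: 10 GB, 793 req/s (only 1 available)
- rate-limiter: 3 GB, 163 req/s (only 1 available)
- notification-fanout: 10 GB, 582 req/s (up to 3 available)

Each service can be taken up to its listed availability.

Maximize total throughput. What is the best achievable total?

2465

Ranking by ratio (throughput/GB): auth-service 90.50, feature-flag-service 82.00, email-composer 79.30, geo-lookup 65.00.
Taking the top-ratio services first gives 2×geo-lookup + 3×auth-service + session-store for 2456 (29 GB).
The 3 GB tied up in geo-lookup and session-store is better spent on rate-limiter — total rises to 2465 (29 GB).
Nothing else within 29 GB beats 2465.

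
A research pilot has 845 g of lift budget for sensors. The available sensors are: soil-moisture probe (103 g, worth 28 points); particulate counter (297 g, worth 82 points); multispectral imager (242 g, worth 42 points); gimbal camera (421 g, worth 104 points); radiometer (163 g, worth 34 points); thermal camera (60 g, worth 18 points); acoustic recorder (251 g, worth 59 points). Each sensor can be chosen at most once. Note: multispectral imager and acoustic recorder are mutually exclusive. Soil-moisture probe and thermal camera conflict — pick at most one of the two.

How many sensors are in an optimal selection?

3

Optimal total is 214.
For example soil-moisture probe + particulate counter + gimbal camera achieves it, using 821 g.
Every optimal selection uses 3 sensors.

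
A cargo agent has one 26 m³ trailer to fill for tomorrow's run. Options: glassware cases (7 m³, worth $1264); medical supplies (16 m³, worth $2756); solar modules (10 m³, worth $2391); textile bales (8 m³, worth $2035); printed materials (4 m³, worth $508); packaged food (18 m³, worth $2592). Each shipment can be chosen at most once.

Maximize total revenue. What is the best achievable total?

5690

Best packing: glassware cases + solar modules + textile bales — 25 m³, 5690 total.
An exhaustive check of the 64 subsets confirms 5690.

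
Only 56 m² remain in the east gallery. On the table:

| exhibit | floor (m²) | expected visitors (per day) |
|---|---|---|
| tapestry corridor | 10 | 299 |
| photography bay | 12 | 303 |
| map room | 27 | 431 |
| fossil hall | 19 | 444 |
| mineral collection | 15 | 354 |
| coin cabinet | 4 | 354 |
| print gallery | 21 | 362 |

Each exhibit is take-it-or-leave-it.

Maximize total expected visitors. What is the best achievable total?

1463

The ratio heuristic lands on tapestry corridor + photography bay + mineral collection + coin cabinet (1310) but leaves 15 m² idle.
Dropping tapestry corridor and mineral collection frees 25 m²; slotting in fossil hall + print gallery (40 m²) lifts the total to 1463 at 56 m².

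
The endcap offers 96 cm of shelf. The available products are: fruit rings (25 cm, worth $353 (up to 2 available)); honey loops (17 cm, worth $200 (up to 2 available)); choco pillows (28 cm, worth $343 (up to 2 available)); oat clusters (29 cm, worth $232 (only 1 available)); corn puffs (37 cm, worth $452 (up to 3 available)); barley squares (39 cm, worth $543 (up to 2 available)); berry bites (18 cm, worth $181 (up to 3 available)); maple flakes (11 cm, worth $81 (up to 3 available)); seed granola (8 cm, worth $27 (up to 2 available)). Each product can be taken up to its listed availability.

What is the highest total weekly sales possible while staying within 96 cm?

1286

The ratio heuristic lands on 2×fruit rings + barley squares (1249) but leaves 7 cm idle.
The 50 cm tied up in 2×fruit rings is better spent on honey loops + barley squares — total rises to 1286 (95 cm).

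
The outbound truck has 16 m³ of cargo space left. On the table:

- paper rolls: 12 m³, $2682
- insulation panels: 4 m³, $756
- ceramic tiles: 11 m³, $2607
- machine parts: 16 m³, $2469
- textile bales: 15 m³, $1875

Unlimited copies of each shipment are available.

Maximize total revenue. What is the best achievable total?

3438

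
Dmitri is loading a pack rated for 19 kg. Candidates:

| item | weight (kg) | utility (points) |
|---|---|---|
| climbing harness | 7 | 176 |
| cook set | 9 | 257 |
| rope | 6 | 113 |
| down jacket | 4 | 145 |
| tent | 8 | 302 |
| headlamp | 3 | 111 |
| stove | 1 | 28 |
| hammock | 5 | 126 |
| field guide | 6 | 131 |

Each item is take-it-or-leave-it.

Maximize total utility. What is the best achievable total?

623

By utility per kg: tent 37.75, headlamp 37.00, down jacket 36.25 lead.
The ratio heuristic lands on down jacket + tent + headlamp + stove (586) but leaves 3 kg idle.
Replace headlamp and stove with climbing harness: the trade gains 37 net, giving 623 at 19 kg.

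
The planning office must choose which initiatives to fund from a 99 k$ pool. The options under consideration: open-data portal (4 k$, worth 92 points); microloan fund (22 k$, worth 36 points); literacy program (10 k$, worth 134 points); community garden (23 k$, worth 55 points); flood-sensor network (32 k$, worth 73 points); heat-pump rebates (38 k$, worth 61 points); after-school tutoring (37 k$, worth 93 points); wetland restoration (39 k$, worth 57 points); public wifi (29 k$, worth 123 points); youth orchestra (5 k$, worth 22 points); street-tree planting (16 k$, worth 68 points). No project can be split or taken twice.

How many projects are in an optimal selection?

6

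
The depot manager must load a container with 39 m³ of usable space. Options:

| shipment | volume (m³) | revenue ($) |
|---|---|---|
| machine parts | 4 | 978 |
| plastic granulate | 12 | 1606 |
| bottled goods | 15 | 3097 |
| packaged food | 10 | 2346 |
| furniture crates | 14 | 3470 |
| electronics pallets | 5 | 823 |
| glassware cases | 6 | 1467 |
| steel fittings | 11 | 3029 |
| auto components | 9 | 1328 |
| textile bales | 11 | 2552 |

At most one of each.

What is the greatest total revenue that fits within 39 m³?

By revenue per m³: steel fittings 275.36, furniture crates 247.86, machine parts 244.50, glassware cases 244.50 lead.
The ratio heuristic lands on machine parts + furniture crates + glassware cases + steel fittings (8944) but leaves 4 m³ idle.
The 6 m³ tied up in glassware cases is better spent on packaged food — total rises to 9823 (39 m³).
An exhaustive check of the 1024 subsets confirms 9823.

9823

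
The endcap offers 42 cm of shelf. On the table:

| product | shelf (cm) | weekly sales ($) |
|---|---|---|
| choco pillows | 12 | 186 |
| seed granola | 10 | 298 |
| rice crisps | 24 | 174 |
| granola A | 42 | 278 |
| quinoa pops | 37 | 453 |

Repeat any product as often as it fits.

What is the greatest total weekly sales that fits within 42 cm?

1192

Taking 4×seed granola: 40 cm used, 1192 in weekly sales.
Nothing else within 42 cm beats 1192.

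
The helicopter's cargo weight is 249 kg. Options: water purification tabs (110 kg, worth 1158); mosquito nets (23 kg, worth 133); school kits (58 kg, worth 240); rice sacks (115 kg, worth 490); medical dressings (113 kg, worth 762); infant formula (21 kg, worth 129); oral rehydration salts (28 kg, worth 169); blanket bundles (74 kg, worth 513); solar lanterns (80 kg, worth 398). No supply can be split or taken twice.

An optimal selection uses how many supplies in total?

Optimal total is 2053.
For example water purification tabs + mosquito nets + medical dressings achieves it, using 246 kg.
Any selection reaching 2053 contains exactly 3 supplies.

3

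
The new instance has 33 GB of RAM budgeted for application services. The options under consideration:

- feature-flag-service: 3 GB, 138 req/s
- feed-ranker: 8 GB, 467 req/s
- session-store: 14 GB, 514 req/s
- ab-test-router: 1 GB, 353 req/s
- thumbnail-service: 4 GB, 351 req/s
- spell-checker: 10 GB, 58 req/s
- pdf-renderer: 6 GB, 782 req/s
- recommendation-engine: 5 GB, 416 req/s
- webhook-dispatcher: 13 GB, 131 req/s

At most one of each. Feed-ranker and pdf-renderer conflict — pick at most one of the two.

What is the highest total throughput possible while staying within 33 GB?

2554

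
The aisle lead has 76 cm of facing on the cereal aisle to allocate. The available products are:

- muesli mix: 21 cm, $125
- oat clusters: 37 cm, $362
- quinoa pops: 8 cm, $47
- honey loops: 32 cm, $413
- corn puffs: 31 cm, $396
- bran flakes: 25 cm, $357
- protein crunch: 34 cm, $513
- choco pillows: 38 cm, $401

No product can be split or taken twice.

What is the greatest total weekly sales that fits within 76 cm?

973

By weekly sales per cm: protein crunch 15.09, bran flakes 14.28, honey loops 12.91, corn puffs 12.77 lead.
The ratio heuristic lands on quinoa pops + bran flakes + protein crunch (917) but leaves 9 cm idle.
Replace bran flakes with honey loops: the trade gains 56 net, giving 973 at 74 cm.
Next best is quinoa pops + corn puffs + protein crunch at 956 (73 cm) — short by 17.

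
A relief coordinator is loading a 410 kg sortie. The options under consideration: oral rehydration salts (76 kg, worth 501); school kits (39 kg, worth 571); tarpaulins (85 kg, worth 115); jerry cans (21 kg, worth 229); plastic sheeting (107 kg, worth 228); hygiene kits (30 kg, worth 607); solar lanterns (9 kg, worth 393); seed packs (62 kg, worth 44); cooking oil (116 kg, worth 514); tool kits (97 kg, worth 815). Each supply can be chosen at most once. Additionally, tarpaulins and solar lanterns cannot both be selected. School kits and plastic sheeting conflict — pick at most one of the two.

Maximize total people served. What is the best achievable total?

3630

Taking oral rehydration salts + school kits + jerry cans + hygiene kits + solar lanterns + cooking oil + tool kits: 388 kg used, 3630 in people served.
Next best is oral rehydration salts + school kits + hygiene kits + solar lanterns + cooking oil + tool kits at 3401 (367 kg) — short by 229.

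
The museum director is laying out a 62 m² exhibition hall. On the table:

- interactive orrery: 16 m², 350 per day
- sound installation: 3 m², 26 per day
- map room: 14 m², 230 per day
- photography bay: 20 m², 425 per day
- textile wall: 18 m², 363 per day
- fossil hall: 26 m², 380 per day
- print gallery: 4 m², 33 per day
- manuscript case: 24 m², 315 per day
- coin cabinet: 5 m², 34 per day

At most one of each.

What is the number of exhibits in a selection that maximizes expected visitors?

Optimal total is 1198.
One optimal bundle: interactive orrery + sound installation + photography bay + textile wall + coin cabinet (62 m²).
All optima have 5 exhibits.

5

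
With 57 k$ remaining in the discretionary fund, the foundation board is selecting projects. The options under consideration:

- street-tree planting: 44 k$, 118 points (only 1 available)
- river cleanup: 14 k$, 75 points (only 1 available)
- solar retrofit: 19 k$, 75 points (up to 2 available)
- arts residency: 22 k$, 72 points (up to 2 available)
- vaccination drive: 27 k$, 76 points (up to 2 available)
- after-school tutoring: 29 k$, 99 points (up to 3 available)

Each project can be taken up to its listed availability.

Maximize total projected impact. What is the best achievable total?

Best packing: river cleanup + 2×solar retrofit — 52 k$, 225 total.
The spare 5 k$ is too small for any remaining project, and no exchange beats 225.

225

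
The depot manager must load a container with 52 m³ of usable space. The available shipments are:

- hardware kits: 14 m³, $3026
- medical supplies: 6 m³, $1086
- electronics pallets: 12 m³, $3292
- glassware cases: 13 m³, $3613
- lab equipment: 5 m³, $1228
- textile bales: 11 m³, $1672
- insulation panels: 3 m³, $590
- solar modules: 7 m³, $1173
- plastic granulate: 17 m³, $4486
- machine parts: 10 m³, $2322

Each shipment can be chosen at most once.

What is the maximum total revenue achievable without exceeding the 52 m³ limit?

13713

Greedy by ratio would take electronics pallets + glassware cases + lab equipment + insulation panels + plastic granulate: 50 m³ used, total 13209.
Dropping lab equipment and insulation panels frees 8 m³; slotting in machine parts (10 m³) lifts the total to 13713 at 52 m³.
Runner-up electronics pallets + glassware cases + lab equipment + insulation panels + plastic granulate tops out at 13209.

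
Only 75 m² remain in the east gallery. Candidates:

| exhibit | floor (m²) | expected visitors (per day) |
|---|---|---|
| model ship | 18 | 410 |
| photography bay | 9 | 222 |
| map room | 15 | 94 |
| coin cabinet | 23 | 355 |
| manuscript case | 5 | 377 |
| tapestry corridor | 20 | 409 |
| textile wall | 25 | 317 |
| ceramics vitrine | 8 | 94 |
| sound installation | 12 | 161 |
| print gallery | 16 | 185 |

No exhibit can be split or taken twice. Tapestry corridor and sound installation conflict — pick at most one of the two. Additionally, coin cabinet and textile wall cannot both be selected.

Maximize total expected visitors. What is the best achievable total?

Model ship + photography bay + coin cabinet + manuscript case + tapestry corridor uses 75 of the 75 m² and totals 1773.

1773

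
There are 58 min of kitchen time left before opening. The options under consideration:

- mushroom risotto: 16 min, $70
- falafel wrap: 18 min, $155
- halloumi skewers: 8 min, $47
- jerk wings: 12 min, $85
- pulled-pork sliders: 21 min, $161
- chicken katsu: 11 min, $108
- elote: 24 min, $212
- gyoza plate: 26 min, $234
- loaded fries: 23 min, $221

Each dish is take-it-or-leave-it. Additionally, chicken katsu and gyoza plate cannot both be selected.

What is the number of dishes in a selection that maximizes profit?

The maximum profit within 58 min is 541.
For example chicken katsu + elote + loaded fries achieves it, using 58 min.
Every optimal selection uses 3 dishes.

3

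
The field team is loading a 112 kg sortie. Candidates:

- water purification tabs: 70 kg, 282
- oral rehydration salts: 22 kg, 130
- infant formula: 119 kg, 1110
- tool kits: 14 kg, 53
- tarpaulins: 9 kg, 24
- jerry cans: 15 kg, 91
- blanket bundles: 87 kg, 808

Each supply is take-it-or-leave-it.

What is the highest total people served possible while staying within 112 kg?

938

Filling by ratio: tarpaulins + jerry cans + blanket bundles for 923, with 1 kg left unused.
The 24 kg tied up in tarpaulins and jerry cans is better spent on oral rehydration salts — total rises to 938 (109 kg).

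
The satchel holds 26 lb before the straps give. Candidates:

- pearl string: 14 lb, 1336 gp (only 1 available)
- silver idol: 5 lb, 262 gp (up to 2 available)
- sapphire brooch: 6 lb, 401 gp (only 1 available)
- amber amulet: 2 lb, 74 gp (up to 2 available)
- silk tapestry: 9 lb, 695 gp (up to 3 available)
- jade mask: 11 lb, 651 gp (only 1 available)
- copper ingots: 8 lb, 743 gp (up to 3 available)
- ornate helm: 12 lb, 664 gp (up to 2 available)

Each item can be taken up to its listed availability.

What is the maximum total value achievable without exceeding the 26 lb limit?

By value per lb: pearl string 95.43, copper ingots 92.88, silk tapestry 77.22 lead.
Greedy by ratio would take pearl string + 2×amber amulet + copper ingots: 26 lb used, total 2227.
Dropping pearl string and amber amulet frees 16 lb; slotting in 2×copper ingots (16 lb) lifts the total to 2303 at 26 lb.

2303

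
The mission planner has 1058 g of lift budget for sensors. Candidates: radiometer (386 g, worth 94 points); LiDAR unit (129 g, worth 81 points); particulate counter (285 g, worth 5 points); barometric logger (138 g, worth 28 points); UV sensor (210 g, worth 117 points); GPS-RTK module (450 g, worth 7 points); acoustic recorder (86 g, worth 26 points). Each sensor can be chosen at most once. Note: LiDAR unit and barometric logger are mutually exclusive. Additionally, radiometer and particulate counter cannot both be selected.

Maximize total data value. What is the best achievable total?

Ranking by ratio (data value/g): LiDAR unit 0.63, UV sensor 0.56, acoustic recorder 0.30, radiometer 0.24.
Best packing: radiometer + LiDAR unit + UV sensor + acoustic recorder — 811 g, 318 total.
Nothing else feasible within 1058 g beats 318.

318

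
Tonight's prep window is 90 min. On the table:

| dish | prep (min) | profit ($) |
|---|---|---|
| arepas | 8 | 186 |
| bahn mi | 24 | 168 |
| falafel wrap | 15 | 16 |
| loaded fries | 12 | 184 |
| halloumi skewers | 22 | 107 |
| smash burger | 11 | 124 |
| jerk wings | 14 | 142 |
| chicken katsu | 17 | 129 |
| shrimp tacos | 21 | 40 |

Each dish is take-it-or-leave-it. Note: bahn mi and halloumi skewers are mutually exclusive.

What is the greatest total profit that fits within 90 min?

933

By profit per min: arepas 23.25, loaded fries 15.33, smash burger 11.27, jerk wings 10.14 lead.
Arepas + bahn mi + loaded fries + smash burger + jerk wings + chicken katsu uses 86 of the 90 min and totals 933.
No other feasible combination exceeds 933.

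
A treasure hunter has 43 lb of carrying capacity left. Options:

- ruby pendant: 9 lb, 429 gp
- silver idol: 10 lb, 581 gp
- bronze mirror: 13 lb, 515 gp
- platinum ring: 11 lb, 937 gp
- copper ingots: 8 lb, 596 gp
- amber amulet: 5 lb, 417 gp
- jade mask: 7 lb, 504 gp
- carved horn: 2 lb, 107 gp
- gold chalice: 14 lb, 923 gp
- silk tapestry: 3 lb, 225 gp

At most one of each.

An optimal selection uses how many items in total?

Optimal total is 3205.
platinum ring + copper ingots + amber amulet + carved horn + gold chalice + silk tapestry hits 3205 at 43 lb.
All optima have 6 items.

6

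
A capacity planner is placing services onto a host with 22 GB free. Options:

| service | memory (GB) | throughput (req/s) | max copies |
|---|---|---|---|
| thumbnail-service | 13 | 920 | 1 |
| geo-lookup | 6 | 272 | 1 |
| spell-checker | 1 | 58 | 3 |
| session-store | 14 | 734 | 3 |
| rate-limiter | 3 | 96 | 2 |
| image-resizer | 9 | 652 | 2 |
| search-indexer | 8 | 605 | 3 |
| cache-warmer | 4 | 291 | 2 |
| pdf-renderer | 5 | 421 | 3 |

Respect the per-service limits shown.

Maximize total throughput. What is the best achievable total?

1738

Density check — pdf-renderer 84.20, search-indexer 75.62, cache-warmer 72.75 are the best per GB.
Taking the top-ratio services first gives 3×spell-checker + cache-warmer + 3×pdf-renderer for 1728 (22 GB).
Replace 3×spell-checker and pdf-renderer with search-indexer: the trade gains 10 net, giving 1738 at 22 GB.
Nothing else within 22 GB beats 1738.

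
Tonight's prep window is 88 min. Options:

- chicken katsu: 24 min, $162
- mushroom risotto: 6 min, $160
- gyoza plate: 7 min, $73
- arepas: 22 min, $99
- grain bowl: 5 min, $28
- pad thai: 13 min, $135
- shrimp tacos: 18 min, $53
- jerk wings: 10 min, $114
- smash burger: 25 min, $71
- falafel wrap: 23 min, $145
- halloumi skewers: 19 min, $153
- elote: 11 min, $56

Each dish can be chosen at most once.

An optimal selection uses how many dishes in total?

7

The maximum profit within 88 min is 825.
For example chicken katsu + mushroom risotto + gyoza plate + grain bowl + pad thai + jerk wings + halloumi skewers achieves it, using 84 min.
Every optimal selection uses 7 dishes.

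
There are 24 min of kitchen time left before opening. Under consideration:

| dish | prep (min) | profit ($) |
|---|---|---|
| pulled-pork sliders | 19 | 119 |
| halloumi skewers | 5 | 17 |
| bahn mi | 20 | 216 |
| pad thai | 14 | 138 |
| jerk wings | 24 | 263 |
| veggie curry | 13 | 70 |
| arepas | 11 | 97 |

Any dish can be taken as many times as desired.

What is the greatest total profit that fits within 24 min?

263

The ratio ordering already packs tightly: jerk wings, 24 min, 263.
Nothing else within 24 min beats 263.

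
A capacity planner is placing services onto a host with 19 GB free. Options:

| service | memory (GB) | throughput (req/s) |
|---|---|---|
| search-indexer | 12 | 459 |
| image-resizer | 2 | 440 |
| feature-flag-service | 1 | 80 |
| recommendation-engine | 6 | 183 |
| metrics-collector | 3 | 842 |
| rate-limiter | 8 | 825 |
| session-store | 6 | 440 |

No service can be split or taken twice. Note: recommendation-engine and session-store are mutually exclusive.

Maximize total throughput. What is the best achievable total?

2547

The ratio heuristic lands on image-resizer + feature-flag-service + metrics-collector + rate-limiter (2187) but leaves 5 GB idle.
Replace feature-flag-service with session-store: the trade gains 360 net, giving 2547 at 19 GB.
The closest alternative, image-resizer + recommendation-engine + metrics-collector + rate-limiter, reaches only 2290.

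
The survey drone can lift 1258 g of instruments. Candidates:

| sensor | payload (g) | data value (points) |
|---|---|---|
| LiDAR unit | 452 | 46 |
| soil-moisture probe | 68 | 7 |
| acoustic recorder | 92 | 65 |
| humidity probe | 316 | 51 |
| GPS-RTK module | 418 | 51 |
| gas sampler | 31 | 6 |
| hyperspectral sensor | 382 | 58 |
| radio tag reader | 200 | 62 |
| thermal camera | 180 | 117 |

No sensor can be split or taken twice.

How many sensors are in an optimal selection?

Optimal total is 360.
One optimal bundle: soil-moisture probe + acoustic recorder + humidity probe + hyperspectral sensor + radio tag reader + thermal camera (1238 g).
Every optimal selection uses 6 sensors.

6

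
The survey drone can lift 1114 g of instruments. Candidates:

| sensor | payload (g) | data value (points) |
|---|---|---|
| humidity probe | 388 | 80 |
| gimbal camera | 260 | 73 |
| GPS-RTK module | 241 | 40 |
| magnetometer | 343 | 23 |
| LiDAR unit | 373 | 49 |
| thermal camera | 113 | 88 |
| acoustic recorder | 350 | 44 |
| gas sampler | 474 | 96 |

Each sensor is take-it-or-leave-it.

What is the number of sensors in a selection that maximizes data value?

4

Best achievable data value is 297.
One optimal bundle: gimbal camera + GPS-RTK module + thermal camera + gas sampler (1088 g).
Any selection reaching 297 contains exactly 4 sensors.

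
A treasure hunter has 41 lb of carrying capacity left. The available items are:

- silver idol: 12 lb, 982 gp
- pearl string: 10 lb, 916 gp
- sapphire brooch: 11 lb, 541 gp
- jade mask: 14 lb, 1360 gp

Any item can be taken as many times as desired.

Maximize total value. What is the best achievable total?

3702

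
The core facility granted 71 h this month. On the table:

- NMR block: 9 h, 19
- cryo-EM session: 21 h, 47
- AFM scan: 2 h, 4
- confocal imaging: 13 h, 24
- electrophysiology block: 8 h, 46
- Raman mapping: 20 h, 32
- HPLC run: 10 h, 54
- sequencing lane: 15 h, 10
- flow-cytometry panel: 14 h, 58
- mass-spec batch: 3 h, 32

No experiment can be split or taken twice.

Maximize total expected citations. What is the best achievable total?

265

Density check — mass-spec batch 10.67, electrophysiology block 5.75, HPLC run 5.40 are the best per h.
Greedy by ratio would take NMR block + cryo-EM session + AFM scan + electrophysiology block + HPLC run + flow-cytometry panel + mass-spec batch: 67 h used, total 260.
The 9 h tied up in NMR block is better spent on confocal imaging — total rises to 265 (71 h).
That's the maximum — no swap from here does better than 265.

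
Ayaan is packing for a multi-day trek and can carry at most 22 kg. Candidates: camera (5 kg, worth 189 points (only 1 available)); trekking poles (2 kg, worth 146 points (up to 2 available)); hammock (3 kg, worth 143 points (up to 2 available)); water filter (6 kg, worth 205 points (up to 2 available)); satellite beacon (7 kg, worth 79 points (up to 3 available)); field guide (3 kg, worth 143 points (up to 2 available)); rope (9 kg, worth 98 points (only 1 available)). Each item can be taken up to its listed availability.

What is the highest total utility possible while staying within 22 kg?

Density check — trekking poles 73.00, hammock 47.67, field guide 47.67 are the best per kg.
The ratio heuristic lands on camera + 2×trekking poles + 2×hammock + 2×field guide (1053) but leaves 1 kg idle.
Dropping camera frees 5 kg; slotting in water filter (6 kg) lifts the total to 1069 at 22 kg.
Every other selection either busts 22 kg or exceeds an availability limit or fails to beat 1069.

1069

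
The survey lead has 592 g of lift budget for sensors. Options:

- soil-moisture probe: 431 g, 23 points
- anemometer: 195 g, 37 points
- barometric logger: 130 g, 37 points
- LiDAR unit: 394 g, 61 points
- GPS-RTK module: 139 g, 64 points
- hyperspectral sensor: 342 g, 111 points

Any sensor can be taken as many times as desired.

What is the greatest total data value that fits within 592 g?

256

4×GPS-RTK module uses 556 of the 592 g and totals 256.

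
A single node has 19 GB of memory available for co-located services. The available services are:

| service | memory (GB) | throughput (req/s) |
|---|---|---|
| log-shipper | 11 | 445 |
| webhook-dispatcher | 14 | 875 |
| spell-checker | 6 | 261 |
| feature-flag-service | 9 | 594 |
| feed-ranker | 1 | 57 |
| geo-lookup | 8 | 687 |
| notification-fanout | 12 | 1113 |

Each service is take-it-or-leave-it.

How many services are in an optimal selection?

Optimal total is 1431.
For example spell-checker + feed-ranker + notification-fanout achieves it, using 19 GB.
Any selection reaching 1431 contains exactly 3 services.

3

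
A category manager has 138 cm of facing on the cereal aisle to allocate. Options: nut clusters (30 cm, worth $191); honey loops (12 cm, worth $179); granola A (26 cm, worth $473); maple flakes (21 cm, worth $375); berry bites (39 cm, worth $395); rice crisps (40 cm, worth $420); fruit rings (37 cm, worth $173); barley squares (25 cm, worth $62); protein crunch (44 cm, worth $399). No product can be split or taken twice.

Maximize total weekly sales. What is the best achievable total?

1842

Taking honey loops + granola A + maple flakes + berry bites + rice crisps: 138 cm used, 1842 in weekly sales.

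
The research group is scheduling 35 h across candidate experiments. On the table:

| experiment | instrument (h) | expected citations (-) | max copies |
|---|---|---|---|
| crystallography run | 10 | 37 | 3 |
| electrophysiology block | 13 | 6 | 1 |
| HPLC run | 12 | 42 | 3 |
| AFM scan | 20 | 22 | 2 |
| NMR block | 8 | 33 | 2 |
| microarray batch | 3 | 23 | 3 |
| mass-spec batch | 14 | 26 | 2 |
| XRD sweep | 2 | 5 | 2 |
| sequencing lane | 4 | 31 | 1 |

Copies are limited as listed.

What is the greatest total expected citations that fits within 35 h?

180

By expected citations per h: sequencing lane 7.75, microarray batch 7.67, NMR block 4.12, crystallography run 3.70 lead.
A density-first pass picks 2×NMR block + 3×microarray batch + 2×XRD sweep + sequencing lane — 176 at 33 h.
Replace NMR block with crystallography run: the trade gains 4 net, giving 180 at 35 h.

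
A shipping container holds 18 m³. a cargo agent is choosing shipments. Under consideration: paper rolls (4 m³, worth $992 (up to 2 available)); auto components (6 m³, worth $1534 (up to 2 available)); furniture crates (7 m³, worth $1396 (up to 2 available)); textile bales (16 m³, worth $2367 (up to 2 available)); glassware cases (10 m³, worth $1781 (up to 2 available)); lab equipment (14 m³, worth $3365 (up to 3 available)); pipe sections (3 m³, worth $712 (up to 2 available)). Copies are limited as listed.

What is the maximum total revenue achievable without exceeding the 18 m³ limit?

A density-first pass picks paper rolls + 2×auto components — 4060 at 16 m³.
The 4 m³ tied up in paper rolls is better spent on 2×pipe sections — total rises to 4492 (18 m³).

4492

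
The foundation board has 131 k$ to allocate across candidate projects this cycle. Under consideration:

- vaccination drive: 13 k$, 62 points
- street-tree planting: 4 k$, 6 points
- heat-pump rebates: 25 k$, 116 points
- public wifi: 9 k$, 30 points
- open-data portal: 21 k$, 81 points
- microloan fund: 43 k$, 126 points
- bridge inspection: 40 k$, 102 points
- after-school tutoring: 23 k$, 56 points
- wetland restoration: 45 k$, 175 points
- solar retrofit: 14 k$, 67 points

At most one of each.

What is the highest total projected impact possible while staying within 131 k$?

537

The ratio ordering already packs tightly: vaccination drive + street-tree planting + heat-pump rebates + public wifi + open-data portal + wetland restoration + solar retrofit, 131 k$, 537.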